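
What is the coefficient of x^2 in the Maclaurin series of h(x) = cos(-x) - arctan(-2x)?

Combine the two series term by term.
h(0) = 1
h′(0) = 2
h′′(0) = -1
So c_2 = h′′(0)/2! = -1/2.

-1/2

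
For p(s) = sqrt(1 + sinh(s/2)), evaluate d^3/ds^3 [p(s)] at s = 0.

Compose series: expand the inner function first, then feed it into the outer expansion.
The coefficient of s^3 in the expansion is 7/384, so p′′′(0) = 3! * (7/384) = 7/64.

7/64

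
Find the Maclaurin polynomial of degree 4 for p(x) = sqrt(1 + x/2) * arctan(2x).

-125*x^4/192 - 131*x^3/48 + x^2/2 + 2*x

Write out both Maclaurin series and multiply, keeping only the needed powers.
p(0) = 0
p′(0) = 2
p′′(0) = 1
p′′′(0) = -131/8
p^(4)(0) = -125/8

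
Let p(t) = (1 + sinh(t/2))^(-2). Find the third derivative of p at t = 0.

Let u equal the inner series; expand the outer function in u and truncate.
The coefficient of t^3 in the expansion is -13/24, so p′′′(0) = 3! * (-13/24) = -13/4.

-13/4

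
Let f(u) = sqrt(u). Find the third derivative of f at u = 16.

3/8192

The coefficient of (u - 16)^3 in the expansion is 1/16384, so f′′′(16) = 3! * (1/16384) = 3/8192.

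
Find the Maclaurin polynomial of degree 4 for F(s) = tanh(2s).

-8*s^3/3 + 2*s

F(0) = 0
F′(0) = 2
F′′(0) = 0
F′′′(0) = -16
F^(4)(0) = 0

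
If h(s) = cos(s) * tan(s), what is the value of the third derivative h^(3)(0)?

Write out both Maclaurin series and multiply, keeping only the needed powers.
The coefficient of s^3 in the expansion is -1/6, so h′′′(0) = 3! * (-1/6) = -1.

-1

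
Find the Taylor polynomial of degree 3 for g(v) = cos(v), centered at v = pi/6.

g(pi/6) = sqrt(3)/2
g′(pi/6) = -1/2
g′′(pi/6) = -sqrt(3)/2
g′′′(pi/6) = 1/2

(v - pi/6)^3/12 - sqrt(3)*(v - pi/6)^2/4 - (v - pi/6)/2 + sqrt(3)/2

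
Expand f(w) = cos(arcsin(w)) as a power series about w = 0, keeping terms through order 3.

1 - w^2/2

Plug the Maclaurin series of the inner function into that of the outer and collect terms.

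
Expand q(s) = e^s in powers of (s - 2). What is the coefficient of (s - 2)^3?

[(s - 2)^0] = e^(2);  [(s - 2)^1] = e^(2);  [(s - 2)^2] = e^(2)/2;  [(s - 2)^3] = e^(2)/6.

e^(2)/6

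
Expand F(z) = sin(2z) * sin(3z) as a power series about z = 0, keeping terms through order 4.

-13*z^4 + 6*z^2

Expand each factor separately, then convolve coefficients.
F(0) = 0
F′(0) = 0
F′′(0) = 12
F′′′(0) = 0
F^(4)(0) = -312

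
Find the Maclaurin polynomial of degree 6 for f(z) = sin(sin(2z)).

16*z^5/5 - 8*z^3/3 + 2*z

Compose series: expand the inner function first, then feed it into the outer expansion.
f(0) = 0
f′(0) = 2
f′′(0) = 0
f′′′(0) = -16
f^(4)(0) = 0
f^(5)(0) = 384
f^(6)(0) = 0
The Taylor polynomial is Σ f^(k)(0)/k! · z^k.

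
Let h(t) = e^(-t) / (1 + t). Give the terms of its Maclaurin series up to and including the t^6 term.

1957*t^6/720 - 163*t^5/60 + 65*t^4/24 - 8*t^3/3 + 5*t^2/2 - 2*t + 1

Multiply the two series term by term and collect like powers.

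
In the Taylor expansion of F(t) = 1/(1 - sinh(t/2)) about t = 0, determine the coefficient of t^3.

Plug the Maclaurin series of the inner function into that of the outer and collect terms.
F(0) = 1
F′(0) = 1/2
F′′(0) = 1/2
F′′′(0) = 7/8
So c_3 = F′′′(0)/3! = 7/48.

7/48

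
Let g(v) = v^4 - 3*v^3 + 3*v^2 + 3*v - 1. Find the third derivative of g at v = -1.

-42

From the series, [(v + 1)^3] g = -7; multiply by 3! = 6 to get -42.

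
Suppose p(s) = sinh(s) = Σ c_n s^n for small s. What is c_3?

Apply the Taylor formula c_k = f^(k)(a)/k!.
p(0) = 0
p′(0) = 1
p′′(0) = 0
p′′′(0) = 1
So c_3 = p′′′(0)/3! = 1/6.

1/6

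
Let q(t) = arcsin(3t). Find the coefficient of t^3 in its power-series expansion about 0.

q(0) = 0
q′(0) = 3
q′′(0) = 0
q′′′(0) = 27
Dividing each by k! gives the coefficients c_0, ..., c_3.

9/2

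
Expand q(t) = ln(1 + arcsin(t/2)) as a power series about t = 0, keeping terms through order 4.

Plug the Maclaurin series of the inner function into that of the outer and collect terms.
q(0) = 0
q′(0) = 1/2
q′′(0) = -1/4
q′′′(0) = 3/8
q^(4)(0) = -5/8

-5*t^4/192 + t^3/16 - t^2/8 + t/2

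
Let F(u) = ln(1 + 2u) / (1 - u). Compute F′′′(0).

Write out both Maclaurin series and multiply, keeping only the needed powers.
The coefficient of u^3 in the expansion is 8/3, so F′′′(0) = 3! * (8/3) = 16.

16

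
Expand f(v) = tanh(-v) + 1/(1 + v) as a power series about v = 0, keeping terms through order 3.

Expand each term separately and add.
f(0) = 1
f′(0) = -2
f′′(0) = 2
f′′′(0) = -4

-2*v^3/3 + v^2 - 2*v + 1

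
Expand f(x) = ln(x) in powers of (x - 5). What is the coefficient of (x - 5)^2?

-1/50

[(x - 5)^0] = ln(5);  [(x - 5)^1] = 1/5;  [(x - 5)^2] = -1/50.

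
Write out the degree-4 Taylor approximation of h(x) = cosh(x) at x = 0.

x^4/24 + x^2/2 + 1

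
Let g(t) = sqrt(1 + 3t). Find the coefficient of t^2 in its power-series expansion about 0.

Compute the successive derivatives at the expansion point and divide by k!.
g(0) = 1
g′(0) = 3/2
g′′(0) = -9/4
The Taylor polynomial is Σ g^(k)(0)/k! · t^k.

-9/8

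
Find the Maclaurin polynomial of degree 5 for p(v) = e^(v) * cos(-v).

Multiply the two series term by term and collect like powers.
[v^0] = 1;  [v^1] = 1;  [v^2] = 0;  [v^3] = -1/3;  [v^4] = -1/6;  [v^5] = -1/30.

-v^5/30 - v^4/6 - v^3/3 + v + 1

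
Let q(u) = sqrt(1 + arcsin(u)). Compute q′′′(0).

Substitute the inner expansion into the outer series and collect powers.
The coefficient of u^3 in the expansion is 7/48, so q′′′(0) = 3! * (7/48) = 7/8.

7/8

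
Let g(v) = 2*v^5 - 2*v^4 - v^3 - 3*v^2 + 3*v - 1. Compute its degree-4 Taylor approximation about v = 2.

18*(v - 2)^4 + 63*(v - 2)^3 + 103*(v - 2)^2 + 75*(v - 2) + 17

g(2) = 17
g′(2) = 75
g′′(2) = 206
g′′′(2) = 378
g^(4)(2) = 432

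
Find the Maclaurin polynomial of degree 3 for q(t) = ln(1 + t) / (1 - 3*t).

Use 1/(1 - r) = Σ r^k on the denominator, then take the Cauchy product.

47*t^3/6 + 5*t^2/2 + t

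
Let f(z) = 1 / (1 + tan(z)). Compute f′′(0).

2

Expand as Σ (-1)^k u^k with u equal to the inner function's series.
The coefficient of z^2 in the expansion is 1, so f′′(0) = 2! * (1) = 2.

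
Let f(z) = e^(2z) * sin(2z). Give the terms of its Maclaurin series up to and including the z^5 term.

Write out both Maclaurin series and multiply, keeping only the needed powers.
f(0) = 0
f′(0) = 2
f′′(0) = 8
f′′′(0) = 16
f^(4)(0) = 0
f^(5)(0) = -128

-16*z^5/15 + 8*z^3/3 + 4*z^2 + 2*z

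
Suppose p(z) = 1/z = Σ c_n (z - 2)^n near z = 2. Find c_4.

1/32

p(2) = 1/2
p′(2) = -1/4
p′′(2) = 1/4
p′′′(2) = -3/8
p^(4)(2) = 3/4
The Taylor polynomial is Σ p^(k)(2)/k! · (z - 2)^k.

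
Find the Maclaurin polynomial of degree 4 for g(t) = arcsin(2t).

4*t^3/3 + 2*t

Compute the successive derivatives at the expansion point and divide by k!.
g(0) = 0
g′(0) = 2
g′′(0) = 0
g′′′(0) = 8
g^(4)(0) = 0
The Taylor polynomial is Σ g^(k)(0)/k! · t^k.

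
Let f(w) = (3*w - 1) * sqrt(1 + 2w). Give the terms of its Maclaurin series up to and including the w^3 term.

Multiply each power in the prefactor through the base expansion.
f(0) = -1
f′(0) = 2
f′′(0) = 7
f′′′(0) = -12
Then c_k = f^(k)(0)/k! gives each Taylor coefficient.

-2*w^3 + 7*w^2/2 + 2*w - 1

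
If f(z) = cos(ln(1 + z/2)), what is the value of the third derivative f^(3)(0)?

3/8

Plug the Maclaurin series of the inner function into that of the outer and collect terms.
From the series, [z^3] f = 1/16; multiply by 3! = 6 to get 3/8.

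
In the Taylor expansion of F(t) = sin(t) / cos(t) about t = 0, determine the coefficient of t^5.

2/15

Write the quotient as an unknown series and match coefficients against numerator = denominator · series.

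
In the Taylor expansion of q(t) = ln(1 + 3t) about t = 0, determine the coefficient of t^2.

Compute the successive derivatives at the expansion point and divide by k!.
[t^0] = 0;  [t^1] = 3;  [t^2] = -9/2.

-9/2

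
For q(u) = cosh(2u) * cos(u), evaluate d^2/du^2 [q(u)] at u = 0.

3

Write out both Maclaurin series and multiply, keeping only the needed powers.
From the series, [u^2] q = 3/2; multiply by 2! = 2 to get 3.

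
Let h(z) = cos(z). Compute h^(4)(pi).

-1

From the series, [(z - pi)^4] h = -1/24; multiply by 4! = 24 to get -1.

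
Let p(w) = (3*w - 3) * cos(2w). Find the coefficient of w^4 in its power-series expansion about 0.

-2

Distribute the polynomial across the series and collect like powers.
[w^0] = -3;  [w^1] = 3;  [w^2] = 6;  [w^3] = -6;  [w^4] = -2.
So c_4 = p^(4)(0)/4! = -2.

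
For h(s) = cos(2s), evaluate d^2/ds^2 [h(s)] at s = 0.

-4

Compute the successive derivatives at the expansion point and divide by k!.
The coefficient of s^2 in the expansion is -2, so h′′(0) = 2! * (-2) = -4.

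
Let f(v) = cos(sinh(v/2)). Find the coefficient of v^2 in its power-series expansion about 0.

-1/8

Compose series: expand the inner function first, then feed it into the outer expansion.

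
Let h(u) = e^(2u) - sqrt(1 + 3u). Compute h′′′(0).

-17/8

Combine the two series term by term.
The coefficient of u^3 in the expansion is -17/48, so h′′′(0) = 3! * (-17/48) = -17/8.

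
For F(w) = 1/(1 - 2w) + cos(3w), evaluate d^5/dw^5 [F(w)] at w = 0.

Expand each term separately and add.
The coefficient of w^5 in the expansion is 32, so F^(5)(0) = 5! * (32) = 3840.

3840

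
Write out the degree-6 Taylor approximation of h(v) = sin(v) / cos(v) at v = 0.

2*v^5/15 + v^3/3 + v

Divide the numerator series by the denominator series (power-series long division).
h(0) = 0
h′(0) = 1
h′′(0) = 0
h′′′(0) = 2
h^(4)(0) = 0
h^(5)(0) = 16
h^(6)(0) = 0
Then c_k = h^(k)(0)/k! gives each Taylor coefficient.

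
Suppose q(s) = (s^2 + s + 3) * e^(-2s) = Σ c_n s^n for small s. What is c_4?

8/3

Multiply each power in the prefactor through the base expansion.
q(0) = 3
q′(0) = -5
q′′(0) = 10
q′′′(0) = -24
q^(4)(0) = 64
The Taylor polynomial is Σ q^(k)(0)/k! · s^k.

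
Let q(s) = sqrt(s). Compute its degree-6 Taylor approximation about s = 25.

[(s - 25)^0] = 5;  [(s - 25)^1] = 1/10;  [(s - 25)^2] = -1/1000;  [(s - 25)^3] = 1/50000;  [(s - 25)^4] = -1/2000000;  [(s - 25)^5] = 7/500000000;  [(s - 25)^6] = -21/50000000000.

-21*(s - 25)^6/50000000000 + 7*(s - 25)^5/500000000 - (s - 25)^4/2000000 + (s - 25)^3/50000 - (s - 25)^2/1000 + (s - 25)/10 + 5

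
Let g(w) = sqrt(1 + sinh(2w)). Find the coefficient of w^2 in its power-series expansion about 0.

-1/2

Substitute the inner expansion into the outer series and collect powers.
g(0) = 1
g′(0) = 1
g′′(0) = -1
So c_2 = g′′(0)/2! = -1/2.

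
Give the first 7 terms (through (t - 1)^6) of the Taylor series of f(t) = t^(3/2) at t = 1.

f(1) = 1
f′(1) = 3/2
f′′(1) = 3/4
f′′′(1) = -3/8
f^(4)(1) = 9/16
f^(5)(1) = -45/32
f^(6)(1) = 315/64
Then c_k = f^(k)(1)/k! gives each Taylor coefficient.

7*(t - 1)^6/1024 - 3*(t - 1)^5/256 + 3*(t - 1)^4/128 - (t - 1)^3/16 + 3*(t - 1)^2/8 + 3*(t - 1)/2 + 1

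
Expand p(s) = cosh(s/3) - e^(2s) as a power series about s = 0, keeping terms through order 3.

Combine the two series term by term.
p(0) = 0
p′(0) = -2
p′′(0) = -35/9
p′′′(0) = -8
The Taylor polynomial is Σ p^(k)(0)/k! · s^k.

-4*s^3/3 - 35*s^2/18 - 2*s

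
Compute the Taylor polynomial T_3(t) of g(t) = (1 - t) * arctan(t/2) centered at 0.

-t^3/24 - t^2/2 + t/2

Shift and add copies of the series according to the polynomial's terms.
g(0) = 0
g′(0) = 1/2
g′′(0) = -1
g′′′(0) = -1/4
The Taylor polynomial is Σ g^(k)(0)/k! · t^k.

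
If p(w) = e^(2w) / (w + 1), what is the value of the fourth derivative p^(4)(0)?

Use 1/(1 - r) = Σ r^k on the denominator, then take the Cauchy product.
From the series, [w^4] p = 1/3; multiply by 4! = 24 to get 8.

8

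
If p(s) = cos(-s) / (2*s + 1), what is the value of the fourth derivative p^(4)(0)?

Multiply the numerator's expansion by the denominator's geometric series.
The coefficient of s^4 in the expansion is 337/24, so p^(4)(0) = 4! * (337/24) = 337.

337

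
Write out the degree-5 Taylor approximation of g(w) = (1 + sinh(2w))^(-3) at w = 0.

-4164*w^5/5 + 272*w^4 - 84*w^3 + 24*w^2 - 6*w + 1

Let u equal the inner series; expand the outer function in u and truncate.
g(0) = 1
g′(0) = -6
g′′(0) = 48
g′′′(0) = -504
g^(4)(0) = 6528
g^(5)(0) = -99936
Dividing each by k! gives the coefficients c_0, ..., c_5.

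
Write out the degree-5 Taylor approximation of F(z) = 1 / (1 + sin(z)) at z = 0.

-61*z^5/120 + 2*z^4/3 - 5*z^3/6 + z^2 - z + 1

Expand as Σ (-1)^k u^k with u equal to the inner function's series.
F(0) = 1
F′(0) = -1
F′′(0) = 2
F′′′(0) = -5
F^(4)(0) = 16
F^(5)(0) = -61
Then c_k = F^(k)(0)/k! gives each Taylor coefficient.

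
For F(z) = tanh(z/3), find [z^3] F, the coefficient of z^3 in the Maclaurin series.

-1/81

Apply the Taylor formula c_k = f^(k)(a)/k!.
F(0) = 0
F′(0) = 1/3
F′′(0) = 0
F′′′(0) = -2/27
The Taylor polynomial is Σ F^(k)(0)/k! · z^k.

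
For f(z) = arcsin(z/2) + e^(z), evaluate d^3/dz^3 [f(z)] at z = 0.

9/8

Expand each term separately and add.
The coefficient of z^3 in the expansion is 3/16, so f′′′(0) = 3! * (3/16) = 9/8.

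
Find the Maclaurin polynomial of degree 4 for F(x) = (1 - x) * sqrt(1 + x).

-13*x^4/128 + 3*x^3/16 - 5*x^2/8 - x/2 + 1

Shift and add copies of the series according to the polynomial's terms.
[x^0] = 1;  [x^1] = -1/2;  [x^2] = -5/8;  [x^3] = 3/16;  [x^4] = -13/128.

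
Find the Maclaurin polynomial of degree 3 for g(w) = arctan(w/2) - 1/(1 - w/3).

-17*w^3/216 - w^2/9 + w/6 - 1

Add the two expansions coefficient-wise.
[w^0] = -1;  [w^1] = 1/6;  [w^2] = -1/9;  [w^3] = -17/216.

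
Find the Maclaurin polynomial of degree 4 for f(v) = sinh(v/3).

v^3/162 + v/3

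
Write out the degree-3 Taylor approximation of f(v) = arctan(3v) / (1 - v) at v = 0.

Take the Cauchy product of the two expansions.
[v^0] = 0;  [v^1] = 3;  [v^2] = 3;  [v^3] = -6.

-6*v^3 + 3*v^2 + 3*v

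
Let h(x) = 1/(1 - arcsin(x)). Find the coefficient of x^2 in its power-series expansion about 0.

Substitute the inner expansion into the outer series and collect powers.
[x^0] = 1;  [x^1] = 1;  [x^2] = 1.

1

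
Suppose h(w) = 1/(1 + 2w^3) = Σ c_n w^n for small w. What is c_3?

Compute the successive derivatives at the expansion point and divide by k!.
h(0) = 1
h′(0) = 0
h′′(0) = 0
h′′′(0) = -12

-2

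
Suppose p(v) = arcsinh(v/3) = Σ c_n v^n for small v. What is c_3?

-1/162

Use the known series and substitute for the argument.
p(0) = 0
p′(0) = 1/3
p′′(0) = 0
p′′′(0) = -1/27
Dividing each by k! gives the coefficients c_0, ..., c_3.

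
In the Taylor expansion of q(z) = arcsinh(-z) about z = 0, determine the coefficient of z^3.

1/6

q(0) = 0
q′(0) = -1
q′′(0) = 0
q′′′(0) = 1
So c_3 = q′′′(0)/3! = 1/6.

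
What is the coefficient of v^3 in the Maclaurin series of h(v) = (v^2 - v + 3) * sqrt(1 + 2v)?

3

Multiply each power in the prefactor through the base expansion.
h(0) = 3
h′(0) = 2
h′′(0) = -3
h′′′(0) = 18
Then c_k = h^(k)(0)/k! gives each Taylor coefficient.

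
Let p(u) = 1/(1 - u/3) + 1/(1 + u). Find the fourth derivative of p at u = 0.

Expand each term separately and add.
The coefficient of u^4 in the expansion is 82/81, so p^(4)(0) = 4! * (82/81) = 656/27.

656/27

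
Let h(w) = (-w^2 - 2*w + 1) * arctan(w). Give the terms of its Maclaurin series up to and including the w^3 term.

-4*w^3/3 - 2*w^2 + w

Distribute the polynomial across the series and collect like powers.
h(0) = 0
h′(0) = 1
h′′(0) = -4
h′′′(0) = -8
Then c_k = h^(k)(0)/k! gives each Taylor coefficient.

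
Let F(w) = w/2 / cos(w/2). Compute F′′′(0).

3/8

Divide the numerator series by the denominator series (power-series long division).
The coefficient of w^3 in the expansion is 1/16, so F′′′(0) = 3! * (1/16) = 3/8.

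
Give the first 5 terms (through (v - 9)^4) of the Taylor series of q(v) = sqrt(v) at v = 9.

Apply the Taylor formula c_k = f^(k)(a)/k!.
q(9) = 3
q′(9) = 1/6
q′′(9) = -1/108
q′′′(9) = 1/648
q^(4)(9) = -5/11664
Dividing each by k! gives the coefficients c_0, ..., c_4.

-5*(v - 9)^4/279936 + (v - 9)^3/3888 - (v - 9)^2/216 + (v - 9)/6 + 3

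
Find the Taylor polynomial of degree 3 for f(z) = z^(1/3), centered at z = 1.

5*(z - 1)^3/81 - (z - 1)^2/9 + (z - 1)/3 + 1

Compute the successive derivatives at the expansion point and divide by k!.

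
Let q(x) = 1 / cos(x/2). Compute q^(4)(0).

Invert the denominator's series and multiply.
The coefficient of x^4 in the expansion is 5/384, so q^(4)(0) = 4! * (5/384) = 5/16.

5/16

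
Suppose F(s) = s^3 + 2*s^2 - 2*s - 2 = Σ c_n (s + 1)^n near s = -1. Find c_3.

1

Compute the successive derivatives at the expansion point and divide by k!.
F(-1) = 1
F′(-1) = -3
F′′(-1) = -2
F′′′(-1) = 6
Dividing each by k! gives the coefficients c_0, ..., c_3.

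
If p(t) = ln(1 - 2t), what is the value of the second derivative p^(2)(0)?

Apply the Taylor formula c_k = f^(k)(a)/k!.
From the series, [t^2] p = -2; multiply by 2! = 2 to get -4.

-4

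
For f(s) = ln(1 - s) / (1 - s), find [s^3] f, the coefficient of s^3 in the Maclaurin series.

-11/6

Multiply the numerator's expansion by the denominator's geometric series.
f(0) = 0
f′(0) = -1
f′′(0) = -3
f′′′(0) = -11
The Taylor polynomial is Σ f^(k)(0)/k! · s^k.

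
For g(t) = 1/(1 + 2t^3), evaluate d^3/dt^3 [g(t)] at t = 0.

From the series, [t^3] g = -2; multiply by 3! = 6 to get -12.

-12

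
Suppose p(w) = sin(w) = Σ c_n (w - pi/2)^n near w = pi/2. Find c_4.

Compute the successive derivatives at the expansion point and divide by k!.
p(pi/2) = 1
p′(pi/2) = 0
p′′(pi/2) = -1
p′′′(pi/2) = 0
p^(4)(pi/2) = 1
So c_4 = p^(4)(pi/2)/4! = 1/24.

1/24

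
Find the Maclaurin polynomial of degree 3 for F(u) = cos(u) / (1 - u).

u^3/2 + u^2/2 + u + 1

Take the Cauchy product of the two expansions.
[u^0] = 1;  [u^1] = 1;  [u^2] = 1/2;  [u^3] = 1/2.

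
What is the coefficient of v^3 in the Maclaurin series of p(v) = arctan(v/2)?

-1/24

p(0) = 0
p′(0) = 1/2
p′′(0) = 0
p′′′(0) = -1/4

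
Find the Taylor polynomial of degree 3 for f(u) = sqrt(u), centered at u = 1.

(u - 1)^3/16 - (u - 1)^2/8 + (u - 1)/2 + 1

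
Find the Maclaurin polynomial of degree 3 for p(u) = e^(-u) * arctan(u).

u^3/6 - u^2 + u

Expand each factor separately, then convolve coefficients.
[u^0] = 0;  [u^1] = 1;  [u^2] = -1;  [u^3] = 1/6.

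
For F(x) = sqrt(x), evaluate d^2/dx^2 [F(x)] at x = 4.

The coefficient of (x - 4)^2 in the expansion is -1/64, so F′′(4) = 2! * (-1/64) = -1/32.

-1/32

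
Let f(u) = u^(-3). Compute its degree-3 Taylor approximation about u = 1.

-10*(u - 1)^3 + 6*(u - 1)^2 - 3*(u - 1) + 1

f(1) = 1
f′(1) = -3
f′′(1) = 12
f′′′(1) = -60
Dividing each by k! gives the coefficients c_0, ..., c_3.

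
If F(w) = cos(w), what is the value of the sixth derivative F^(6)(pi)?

Compute the successive derivatives at the expansion point and divide by k!.
From the series, [(w - pi)^6] F = 1/720; multiply by 6! = 720 to get 1.

1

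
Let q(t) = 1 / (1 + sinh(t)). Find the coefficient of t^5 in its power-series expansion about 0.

Write 1/(1+u) = 1 - u + u^2 - u^3 + ... and substitute the series for u.

-181/120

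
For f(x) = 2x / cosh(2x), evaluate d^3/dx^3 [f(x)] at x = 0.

-24

Invert the denominator's series and multiply.
The coefficient of x^3 in the expansion is -4, so f′′′(0) = 3! * (-4) = -24.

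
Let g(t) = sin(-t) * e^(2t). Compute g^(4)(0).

-24

Multiply the two series term by term and collect like powers.
From the series, [t^4] g = -1; multiply by 4! = 24 to get -24.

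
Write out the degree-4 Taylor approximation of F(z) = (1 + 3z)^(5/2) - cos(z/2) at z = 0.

Expand each term separately and add.
[z^0] = 0;  [z^1] = 15/2;  [z^2] = 17;  [z^3] = 135/16;  [z^4] = -19/6.

-19*z^4/6 + 135*z^3/16 + 17*z^2 + 15*z/2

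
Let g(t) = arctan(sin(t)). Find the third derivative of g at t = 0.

Let u equal the inner series; expand the outer function in u and truncate.
The coefficient of t^3 in the expansion is -1/2, so g′′′(0) = 3! * (-1/2) = -3.

-3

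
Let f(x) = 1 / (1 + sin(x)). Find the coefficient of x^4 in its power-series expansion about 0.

Write 1/(1+u) = 1 - u + u^2 - u^3 + ... and substitute the series for u.
f(0) = 1
f′(0) = -1
f′′(0) = 2
f′′′(0) = -5
f^(4)(0) = 16
Then c_k = f^(k)(0)/k! gives each Taylor coefficient.

2/3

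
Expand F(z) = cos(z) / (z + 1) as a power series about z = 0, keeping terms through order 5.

Use 1/(1 - r) = Σ r^k on the denominator, then take the Cauchy product.
[z^0] = 1;  [z^1] = -1;  [z^2] = 1/2;  [z^3] = -1/2;  [z^4] = 13/24;  [z^5] = -13/24.

-13*z^5/24 + 13*z^4/24 - z^3/2 + z^2/2 - z + 1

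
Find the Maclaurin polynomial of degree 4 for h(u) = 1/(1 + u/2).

Use the known series and substitute for the argument.
[u^0] = 1;  [u^1] = -1/2;  [u^2] = 1/4;  [u^3] = -1/8;  [u^4] = 1/16.

u^4/16 - u^3/8 + u^2/4 - u/2 + 1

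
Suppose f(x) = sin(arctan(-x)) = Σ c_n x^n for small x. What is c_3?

1/2

Plug the Maclaurin series of the inner function into that of the outer and collect terms.
f(0) = 0
f′(0) = -1
f′′(0) = 0
f′′′(0) = 3
The Taylor polynomial is Σ f^(k)(0)/k! · x^k.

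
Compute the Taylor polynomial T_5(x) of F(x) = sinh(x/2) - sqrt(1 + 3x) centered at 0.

-12757*x^5/1920 + 405*x^4/128 - 5*x^3/3 + 9*x^2/8 - x - 1

Expand each term separately and add.
F(0) = -1
F′(0) = -1
F′′(0) = 9/4
F′′′(0) = -10
F^(4)(0) = 1215/16
F^(5)(0) = -12757/16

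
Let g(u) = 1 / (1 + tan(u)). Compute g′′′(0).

Expand as Σ (-1)^k u^k with u equal to the inner function's series.
From the series, [u^3] g = -4/3; multiply by 3! = 6 to get -8.

-8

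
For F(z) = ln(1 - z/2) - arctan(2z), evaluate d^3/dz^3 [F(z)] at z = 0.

63/4

Expand each term separately and add.
The coefficient of z^3 in the expansion is 21/8, so F′′′(0) = 3! * (21/8) = 63/4.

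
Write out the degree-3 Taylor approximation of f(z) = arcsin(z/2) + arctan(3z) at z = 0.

Add the two expansions coefficient-wise.
f(0) = 0
f′(0) = 7/2
f′′(0) = 0
f′′′(0) = -431/8

-431*z^3/48 + 7*z/2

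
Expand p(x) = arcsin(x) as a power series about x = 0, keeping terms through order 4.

p(0) = 0
p′(0) = 1
p′′(0) = 0
p′′′(0) = 1
p^(4)(0) = 0

x^3/6 + x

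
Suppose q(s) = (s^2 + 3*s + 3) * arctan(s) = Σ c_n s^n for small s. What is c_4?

-1

Multiply each power in the prefactor through the base expansion.
q(0) = 0
q′(0) = 3
q′′(0) = 6
q′′′(0) = 0
q^(4)(0) = -24
Dividing each by k! gives the coefficients c_0, ..., c_4.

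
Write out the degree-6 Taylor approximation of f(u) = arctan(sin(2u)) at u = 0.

12*u^5 - 4*u^3 + 2*u

Substitute the inner expansion into the outer series and collect powers.
f(0) = 0
f′(0) = 2
f′′(0) = 0
f′′′(0) = -24
f^(4)(0) = 0
f^(5)(0) = 1440
f^(6)(0) = 0
The Taylor polynomial is Σ f^(k)(0)/k! · u^k.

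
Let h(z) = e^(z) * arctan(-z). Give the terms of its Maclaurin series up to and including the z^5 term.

Expand each factor separately, then convolve coefficients.
[z^0] = 0;  [z^1] = -1;  [z^2] = -1;  [z^3] = -1/6;  [z^4] = 1/6;  [z^5] = -3/40.

-3*z^5/40 + z^4/6 - z^3/6 - z^2 - z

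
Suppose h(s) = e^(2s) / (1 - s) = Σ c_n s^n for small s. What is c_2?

Multiply the two series term by term and collect like powers.
h(0) = 1
h′(0) = 3
h′′(0) = 10
So c_2 = h′′(0)/2! = 5.

5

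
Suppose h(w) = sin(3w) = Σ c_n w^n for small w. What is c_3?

Differentiate repeatedly and evaluate at the center.
h(0) = 0
h′(0) = 3
h′′(0) = 0
h′′′(0) = -27

-9/2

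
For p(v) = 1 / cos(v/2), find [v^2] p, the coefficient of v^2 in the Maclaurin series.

1/8

Divide the numerator series by the denominator series (power-series long division).
p(0) = 1
p′(0) = 0
p′′(0) = 1/4
So c_2 = p′′(0)/2! = 1/8.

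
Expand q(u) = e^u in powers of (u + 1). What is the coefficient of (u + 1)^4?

Differentiate repeatedly and evaluate at the center.

e^(-1)/24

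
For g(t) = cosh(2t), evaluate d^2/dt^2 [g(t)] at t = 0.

4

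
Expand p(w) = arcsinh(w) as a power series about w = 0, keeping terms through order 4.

-w^3/6 + w

p(0) = 0
p′(0) = 1
p′′(0) = 0
p′′′(0) = -1
p^(4)(0) = 0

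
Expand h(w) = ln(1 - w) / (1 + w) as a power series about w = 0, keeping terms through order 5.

-47*w^5/60 + 7*w^4/12 - 5*w^3/6 + w^2/2 - w

Write out both Maclaurin series and multiply, keeping only the needed powers.
[w^0] = 0;  [w^1] = -1;  [w^2] = 1/2;  [w^3] = -5/6;  [w^4] = 7/12;  [w^5] = -47/60.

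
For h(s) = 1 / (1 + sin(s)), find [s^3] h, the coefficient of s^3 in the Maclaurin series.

Write 1/(1+u) = 1 - u + u^2 - u^3 + ... and substitute the series for u.
h(0) = 1
h′(0) = -1
h′′(0) = 2
h′′′(0) = -5
The Taylor polynomial is Σ h^(k)(0)/k! · s^k.

-5/6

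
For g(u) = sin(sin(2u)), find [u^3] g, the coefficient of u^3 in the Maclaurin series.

Substitute the inner expansion into the outer series and collect powers.

-8/3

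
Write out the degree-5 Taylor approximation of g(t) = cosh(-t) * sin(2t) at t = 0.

Multiply the two series term by term and collect like powers.
g(0) = 0
g′(0) = 2
g′′(0) = 0
g′′′(0) = -2
g^(4)(0) = 0
g^(5)(0) = -38

-19*t^5/60 - t^3/3 + 2*t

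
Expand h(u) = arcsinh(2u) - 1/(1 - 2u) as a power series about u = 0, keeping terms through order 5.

-148*u^5/5 - 16*u^4 - 28*u^3/3 - 4*u^2 - 1

Add the two expansions coefficient-wise.
[u^0] = -1;  [u^1] = 0;  [u^2] = -4;  [u^3] = -28/3;  [u^4] = -16;  [u^5] = -148/5.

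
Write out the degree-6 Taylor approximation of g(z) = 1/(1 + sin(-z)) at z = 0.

17*z^6/45 + 61*z^5/120 + 2*z^4/3 + 5*z^3/6 + z^2 + z + 1

Let u equal the inner series; expand the outer function in u and truncate.
g(0) = 1
g′(0) = 1
g′′(0) = 2
g′′′(0) = 5
g^(4)(0) = 16
g^(5)(0) = 61
g^(6)(0) = 272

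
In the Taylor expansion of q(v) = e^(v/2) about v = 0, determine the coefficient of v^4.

1/384

q(0) = 1
q′(0) = 1/2
q′′(0) = 1/4
q′′′(0) = 1/8
q^(4)(0) = 1/16
Dividing each by k! gives the coefficients c_0, ..., c_4.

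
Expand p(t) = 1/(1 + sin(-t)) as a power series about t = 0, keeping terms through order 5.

61*t^5/120 + 2*t^4/3 + 5*t^3/6 + t^2 + t + 1

Substitute the inner expansion into the outer series and collect powers.
p(0) = 1
p′(0) = 1
p′′(0) = 2
p′′′(0) = 5
p^(4)(0) = 16
p^(5)(0) = 61
Dividing each by k! gives the coefficients c_0, ..., c_5.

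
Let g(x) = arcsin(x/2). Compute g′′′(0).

From the series, [x^3] g = 1/48; multiply by 3! = 6 to get 1/8.

1/8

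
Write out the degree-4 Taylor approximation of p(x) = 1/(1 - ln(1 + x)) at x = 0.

x^4/6 + x^3/3 + x^2/2 + x + 1

Substitute the inner expansion into the outer series and collect powers.
p(0) = 1
p′(0) = 1
p′′(0) = 1
p′′′(0) = 2
p^(4)(0) = 4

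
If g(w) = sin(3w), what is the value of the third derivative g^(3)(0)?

-27

Differentiate repeatedly and evaluate at the center.
The coefficient of w^3 in the expansion is -9/2, so g′′′(0) = 3! * (-9/2) = -27.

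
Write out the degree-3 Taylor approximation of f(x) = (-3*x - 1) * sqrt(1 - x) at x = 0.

Shift and add copies of the series according to the polynomial's terms.
f(0) = -1
f′(0) = -5/2
f′′(0) = 13/4
f′′′(0) = 21/8

7*x^3/16 + 13*x^2/8 - 5*x/2 - 1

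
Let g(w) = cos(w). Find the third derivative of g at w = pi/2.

The coefficient of (w - pi/2)^3 in the expansion is 1/6, so g′′′(pi/2) = 3! * (1/6) = 1.

1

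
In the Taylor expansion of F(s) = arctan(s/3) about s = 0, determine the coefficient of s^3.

F(0) = 0
F′(0) = 1/3
F′′(0) = 0
F′′′(0) = -2/27

-1/81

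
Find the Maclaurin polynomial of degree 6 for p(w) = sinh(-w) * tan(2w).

Take the Cauchy product of the two expansions.

-851*w^6/180 - 3*w^4 - 2*w^2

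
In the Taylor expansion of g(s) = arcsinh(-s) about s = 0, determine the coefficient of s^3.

1/6

Use the known series and substitute for the argument.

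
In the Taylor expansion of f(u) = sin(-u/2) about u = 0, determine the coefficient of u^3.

f(0) = 0
f′(0) = -1/2
f′′(0) = 0
f′′′(0) = 1/8
So c_3 = f′′′(0)/3! = 1/48.

1/48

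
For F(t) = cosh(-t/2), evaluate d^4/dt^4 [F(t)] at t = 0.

1/16

The coefficient of t^4 in the expansion is 1/384, so F^(4)(0) = 4! * (1/384) = 1/16.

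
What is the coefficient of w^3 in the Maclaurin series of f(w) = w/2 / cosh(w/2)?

Invert the denominator's series and multiply.
f(0) = 0
f′(0) = 1/2
f′′(0) = 0
f′′′(0) = -3/8

-1/16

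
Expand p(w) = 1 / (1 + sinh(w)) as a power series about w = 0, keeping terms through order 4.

Use the geometric series for the reciprocal, then substitute.

4*w^4/3 - 7*w^3/6 + w^2 - w + 1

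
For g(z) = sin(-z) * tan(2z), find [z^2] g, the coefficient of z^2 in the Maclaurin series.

-2

Expand each factor separately, then convolve coefficients.
g(0) = 0
g′(0) = 0
g′′(0) = -4
The Taylor polynomial is Σ g^(k)(0)/k! · z^k.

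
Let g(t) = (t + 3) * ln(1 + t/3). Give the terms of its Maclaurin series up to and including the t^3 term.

Multiply each power in the prefactor through the base expansion.
[t^0] = 0;  [t^1] = 1;  [t^2] = 1/6;  [t^3] = -1/54.

-t^3/54 + t^2/6 + t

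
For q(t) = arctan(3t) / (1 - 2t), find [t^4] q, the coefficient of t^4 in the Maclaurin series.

Multiply the two series term by term and collect like powers.
q(0) = 0
q′(0) = 3
q′′(0) = 12
q′′′(0) = 18
q^(4)(0) = 144

6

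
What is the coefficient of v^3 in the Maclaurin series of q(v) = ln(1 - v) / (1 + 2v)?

-10/3

Take the Cauchy product of the two expansions.
q(0) = 0
q′(0) = -1
q′′(0) = 3
q′′′(0) = -20
So c_3 = q′′′(0)/3! = -10/3.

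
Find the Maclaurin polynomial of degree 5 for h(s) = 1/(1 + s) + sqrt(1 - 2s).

-15*s^5/8 + 3*s^4/8 - 3*s^3/2 + s^2/2 - 2*s + 2

Expand each term separately and add.
h(0) = 2
h′(0) = -2
h′′(0) = 1
h′′′(0) = -9
h^(4)(0) = 9
h^(5)(0) = -225
Then c_k = h^(k)(0)/k! gives each Taylor coefficient.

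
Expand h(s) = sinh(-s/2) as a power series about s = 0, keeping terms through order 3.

-s^3/48 - s/2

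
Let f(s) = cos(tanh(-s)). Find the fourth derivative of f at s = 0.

Let u equal the inner series; expand the outer function in u and truncate.
From the series, [s^4] f = 3/8; multiply by 4! = 24 to get 9.

9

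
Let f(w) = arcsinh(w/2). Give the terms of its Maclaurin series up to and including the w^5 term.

[w^0] = 0;  [w^1] = 1/2;  [w^2] = 0;  [w^3] = -1/48;  [w^4] = 0;  [w^5] = 3/1280.

3*w^5/1280 - w^3/48 + w/2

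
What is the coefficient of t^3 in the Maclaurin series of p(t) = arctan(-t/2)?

1/24

p(0) = 0
p′(0) = -1/2
p′′(0) = 0
p′′′(0) = 1/4
The Taylor polynomial is Σ p^(k)(0)/k! · t^k.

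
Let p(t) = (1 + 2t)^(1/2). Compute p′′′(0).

3

From the series, [t^3] p = 1/2; multiply by 3! = 6 to get 3.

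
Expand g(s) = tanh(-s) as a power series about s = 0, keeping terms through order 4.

Use the known series and substitute for the argument.
g(0) = 0
g′(0) = -1
g′′(0) = 0
g′′′(0) = 2
g^(4)(0) = 0

s^3/3 - s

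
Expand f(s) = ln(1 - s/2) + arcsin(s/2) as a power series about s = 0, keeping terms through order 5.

Add the two expansions coefficient-wise.
f(0) = 0
f′(0) = 0
f′′(0) = -1/4
f′′′(0) = -1/8
f^(4)(0) = -3/8
f^(5)(0) = -15/32
Dividing each by k! gives the coefficients c_0, ..., c_5.

-s^5/256 - s^4/64 - s^3/48 - s^2/8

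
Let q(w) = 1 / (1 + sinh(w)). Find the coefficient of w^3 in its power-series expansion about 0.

Use the geometric series for the reciprocal, then substitute.
q(0) = 1
q′(0) = -1
q′′(0) = 2
q′′′(0) = -7

-7/6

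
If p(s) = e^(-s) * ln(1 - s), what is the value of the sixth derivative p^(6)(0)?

-35

Write out both Maclaurin series and multiply, keeping only the needed powers.
The coefficient of s^6 in the expansion is -7/144, so p^(6)(0) = 6! * (-7/144) = -35.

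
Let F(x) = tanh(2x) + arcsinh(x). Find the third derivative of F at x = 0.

-17

Combine the two series term by term.
The coefficient of x^3 in the expansion is -17/6, so F′′′(0) = 3! * (-17/6) = -17.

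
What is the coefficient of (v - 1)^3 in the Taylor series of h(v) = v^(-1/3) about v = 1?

-14/81

Apply the Taylor formula c_k = f^(k)(a)/k!.
[(v - 1)^0] = 1;  [(v - 1)^1] = -1/3;  [(v - 1)^2] = 2/9;  [(v - 1)^3] = -14/81.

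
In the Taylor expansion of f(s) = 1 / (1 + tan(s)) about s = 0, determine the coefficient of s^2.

Write 1/(1+u) = 1 - u + u^2 - u^3 + ... and substitute the series for u.

1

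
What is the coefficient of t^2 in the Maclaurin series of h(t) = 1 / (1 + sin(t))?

1

Use the geometric series for the reciprocal, then substitute.
[t^0] = 1;  [t^1] = -1;  [t^2] = 1.
So c_2 = h′′(0)/2! = 1.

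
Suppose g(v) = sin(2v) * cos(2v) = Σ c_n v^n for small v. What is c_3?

-16/3

Multiply the two series term by term and collect like powers.
[v^0] = 0;  [v^1] = 2;  [v^2] = 0;  [v^3] = -16/3.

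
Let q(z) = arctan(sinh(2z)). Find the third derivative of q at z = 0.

Compose series: expand the inner function first, then feed it into the outer expansion.
The coefficient of z^3 in the expansion is -4/3, so q′′′(0) = 3! * (-4/3) = -8.

-8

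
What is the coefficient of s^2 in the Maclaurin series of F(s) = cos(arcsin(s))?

-1/2

Compose series: expand the inner function first, then feed it into the outer expansion.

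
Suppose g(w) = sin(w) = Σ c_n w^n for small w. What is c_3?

-1/6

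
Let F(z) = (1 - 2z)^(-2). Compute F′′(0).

24

Use the known series and substitute for the argument.
From the series, [z^2] F = 12; multiply by 2! = 2 to get 24.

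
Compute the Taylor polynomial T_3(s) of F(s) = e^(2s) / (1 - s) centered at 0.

19*s^3/3 + 5*s^2 + 3*s + 1

Use 1/(1 - r) = Σ r^k on the denominator, then take the Cauchy product.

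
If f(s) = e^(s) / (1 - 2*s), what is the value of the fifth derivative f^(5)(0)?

6331

Multiply the numerator's expansion by the denominator's geometric series.
The coefficient of s^5 in the expansion is 6331/120, so f^(5)(0) = 5! * (6331/120) = 6331.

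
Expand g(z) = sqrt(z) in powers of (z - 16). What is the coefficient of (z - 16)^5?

g(16) = 4
g′(16) = 1/8
g′′(16) = -1/256
g′′′(16) = 3/8192
g^(4)(16) = -15/262144
g^(5)(16) = 105/8388608
So c_5 = g^(5)(16)/5! = 7/67108864.

7/67108864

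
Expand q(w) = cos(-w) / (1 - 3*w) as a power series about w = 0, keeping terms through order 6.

495989*w^6/720 + 1837*w^5/8 + 1837*w^4/24 + 51*w^3/2 + 17*w^2/2 + 3*w + 1

Use 1/(1 - r) = Σ r^k on the denominator, then take the Cauchy product.
q(0) = 1
q′(0) = 3
q′′(0) = 17
q′′′(0) = 153
q^(4)(0) = 1837
q^(5)(0) = 27555
q^(6)(0) = 495989
The Taylor polynomial is Σ q^(k)(0)/k! · w^k.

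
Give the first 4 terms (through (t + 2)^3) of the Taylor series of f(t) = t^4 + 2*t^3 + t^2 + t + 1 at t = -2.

f(-2) = 3
f′(-2) = -11
f′′(-2) = 26
f′′′(-2) = -36
The Taylor polynomial is Σ f^(k)(-2)/k! · (t + 2)^k.

-6*(t + 2)^3 + 13*(t + 2)^2 - 11*(t + 2) + 3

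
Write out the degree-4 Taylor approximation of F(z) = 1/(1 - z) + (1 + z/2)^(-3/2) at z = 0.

Add the two expansions coefficient-wise.
F(0) = 2
F′(0) = 1/4
F′′(0) = 47/16
F′′′(0) = 279/64
F^(4)(0) = 7089/256

2363*z^4/2048 + 93*z^3/128 + 47*z^2/32 + z/4 + 2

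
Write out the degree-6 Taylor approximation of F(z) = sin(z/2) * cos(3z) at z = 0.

6841*z^5/3840 - 109*z^3/48 + z/2

Write out both Maclaurin series and multiply, keeping only the needed powers.
F(0) = 0
F′(0) = 1/2
F′′(0) = 0
F′′′(0) = -109/8
F^(4)(0) = 0
F^(5)(0) = 6841/32
F^(6)(0) = 0
Dividing each by k! gives the coefficients c_0, ..., c_6.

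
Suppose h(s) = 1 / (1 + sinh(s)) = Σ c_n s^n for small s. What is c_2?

Write 1/(1+u) = 1 - u + u^2 - u^3 + ... and substitute the series for u.
h(0) = 1
h′(0) = -1
h′′(0) = 2

1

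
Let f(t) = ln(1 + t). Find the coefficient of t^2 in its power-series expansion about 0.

f(0) = 0
f′(0) = 1
f′′(0) = -1
So c_2 = f′′(0)/2! = -1/2.

-1/2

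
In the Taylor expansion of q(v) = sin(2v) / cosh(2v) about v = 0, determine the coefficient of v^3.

-16/3

Invert the denominator's series and multiply.
[v^0] = 0;  [v^1] = 2;  [v^2] = 0;  [v^3] = -16/3.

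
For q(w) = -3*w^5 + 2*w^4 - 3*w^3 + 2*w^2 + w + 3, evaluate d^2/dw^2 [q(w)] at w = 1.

From the series, [(w - 1)^2] q = -25; multiply by 2! = 2 to get -50.

-50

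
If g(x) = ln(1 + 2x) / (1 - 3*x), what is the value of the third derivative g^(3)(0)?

Use 1/(1 - r) = Σ r^k on the denominator, then take the Cauchy product.
From the series, [x^3] g = 44/3; multiply by 3! = 6 to get 88.

88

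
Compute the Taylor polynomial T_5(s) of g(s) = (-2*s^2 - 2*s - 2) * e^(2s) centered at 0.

-68*s^5/15 - 8*s^4 - 32*s^3/3 - 10*s^2 - 6*s - 2

Multiply each power in the prefactor through the base expansion.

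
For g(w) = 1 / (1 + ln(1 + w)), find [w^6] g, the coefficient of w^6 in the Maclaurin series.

3289/360

Use the geometric series for the reciprocal, then substitute.
So c_6 = g^(6)(0)/6! = 3289/360.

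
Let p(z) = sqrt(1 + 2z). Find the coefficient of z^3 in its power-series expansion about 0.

1/2

Differentiate repeatedly and evaluate at the center.
So c_3 = p′′′(0)/3! = 1/2.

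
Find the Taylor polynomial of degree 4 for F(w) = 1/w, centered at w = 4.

(w - 4)^4/1024 - (w - 4)^3/256 + (w - 4)^2/64 - (w - 4)/16 + 1/4

F(4) = 1/4
F′(4) = -1/16
F′′(4) = 1/32
F′′′(4) = -3/128
F^(4)(4) = 3/128
Then c_k = F^(k)(4)/k! gives each Taylor coefficient.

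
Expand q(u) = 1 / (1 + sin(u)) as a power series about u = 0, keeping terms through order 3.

Write 1/(1+u) = 1 - u + u^2 - u^3 + ... and substitute the series for u.

-5*u^3/6 + u^2 - u + 1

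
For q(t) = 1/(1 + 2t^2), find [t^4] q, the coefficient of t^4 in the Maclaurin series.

4

q(0) = 1
q′(0) = 0
q′′(0) = -4
q′′′(0) = 0
q^(4)(0) = 96
Dividing each by k! gives the coefficients c_0, ..., c_4.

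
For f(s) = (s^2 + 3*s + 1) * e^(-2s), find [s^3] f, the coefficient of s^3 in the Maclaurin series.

8/3

Multiply each power in the prefactor through the base expansion.
f(0) = 1
f′(0) = 1
f′′(0) = -6
f′′′(0) = 16
Then c_k = f^(k)(0)/k! gives each Taylor coefficient.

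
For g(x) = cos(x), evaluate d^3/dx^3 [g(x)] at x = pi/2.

Compute the successive derivatives at the expansion point and divide by k!.
From the series, [(x - pi/2)^3] g = 1/6; multiply by 3! = 6 to get 1.

1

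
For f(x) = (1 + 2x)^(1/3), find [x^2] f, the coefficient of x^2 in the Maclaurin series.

-4/9

f(0) = 1
f′(0) = 2/3
f′′(0) = -8/9
So c_2 = f′′(0)/2! = -4/9.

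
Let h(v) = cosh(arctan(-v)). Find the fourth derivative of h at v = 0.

-7

Compose series: expand the inner function first, then feed it into the outer expansion.
The coefficient of v^4 in the expansion is -7/24, so h^(4)(0) = 4! * (-7/24) = -7.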